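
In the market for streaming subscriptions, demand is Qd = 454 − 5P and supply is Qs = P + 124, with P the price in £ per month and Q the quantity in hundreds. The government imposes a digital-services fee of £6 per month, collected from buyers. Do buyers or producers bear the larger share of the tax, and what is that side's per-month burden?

Before the tax: set 454 − 5P = P + 124 → P* = £55, Q* = 179.
With the tax collected from buyers, demand (in seller-price terms) shifts: Qd = 454 − 5(P + 6).
Solving gives Q = 174 with buyers paying £56 and producers receiving £50 (the £6 wedge).
Per-month burden: buyers £1, producers £5.
Producers take the larger share because supply is less price-elastic here (demand slope 5 vs supply slope 1).

Producers bear the larger share: £5 per month.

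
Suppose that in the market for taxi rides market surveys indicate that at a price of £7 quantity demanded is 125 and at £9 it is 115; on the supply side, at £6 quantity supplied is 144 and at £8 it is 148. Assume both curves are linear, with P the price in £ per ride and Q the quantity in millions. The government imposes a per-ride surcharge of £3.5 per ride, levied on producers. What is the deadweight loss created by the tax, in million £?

Deadweight loss = £8.75 million.

Demand slope: (115 − 125)/(9 − 7) = -5, so Qd = 160 − 5P.
Supply slope: (148 − 144)/(8 − 6) = 2, so Qs = 2P + 132.
Before the tax: set 160 − 5P = 2P + 132 → P* = £4, Q* = 140.
With the tax collected from producers, supply shifts: Qs = 2(P − 3.5) + 132.
Solving gives Q = 135 with buyers paying £5 and producers receiving £1.5 (the £3.5 wedge).
Quantity falls by |ΔQ| = |140 − 135| = 5.
DWL = ½ · t · |ΔQ| = ½ · 3.5 · 5 = £8.75.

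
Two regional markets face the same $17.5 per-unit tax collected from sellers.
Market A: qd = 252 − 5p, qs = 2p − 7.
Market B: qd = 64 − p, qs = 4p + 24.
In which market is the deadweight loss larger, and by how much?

Market A, by $96.25.

Market A: pre-tax p* = $37, q* = 67; post-tax q = 42; deadweight loss = $218.75.
Market B: pre-tax p* = $8, q* = 56; post-tax q = 42; deadweight loss = $122.5.
Difference: $218.75 vs $122.5 → market A is larger by $96.25.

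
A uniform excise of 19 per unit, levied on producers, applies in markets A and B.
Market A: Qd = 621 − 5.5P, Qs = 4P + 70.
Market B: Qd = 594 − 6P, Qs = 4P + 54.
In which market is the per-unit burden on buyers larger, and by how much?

Market A: pre-tax P* = 58, Q* = 302; post-tax Q = 258; per-unit burden on buyers = 8.
Market B: pre-tax P* = 54, Q* = 270; post-tax Q = 224.4; per-unit burden on buyers = 7.6.
Difference: 8 vs 7.6 → market A is larger by 0.4.

Market A, by 0.4.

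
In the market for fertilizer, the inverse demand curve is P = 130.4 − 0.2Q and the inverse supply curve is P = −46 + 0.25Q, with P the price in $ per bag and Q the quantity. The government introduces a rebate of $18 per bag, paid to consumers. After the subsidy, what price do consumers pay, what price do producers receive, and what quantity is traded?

Inverting to Q(P) form: Qd = 652 − 5P; Qs = 4P + 184.
Before the subsidy: set 652 − 5P = 4P + 184 → P* = $52, Q* = 392.
With a per-unit subsidy paid to consumers, each effectively pays P − 18, so demand becomes Qd = 652 − 5(P − 18).
Solving gives Q = 432 with consumers paying $44 and producers receiving $62 (the $18 wedge).

Consumers pay $44; producers receive $62; quantity = 432.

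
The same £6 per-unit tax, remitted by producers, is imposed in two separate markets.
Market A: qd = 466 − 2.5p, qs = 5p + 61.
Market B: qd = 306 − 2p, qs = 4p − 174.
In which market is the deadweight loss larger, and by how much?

Market A, by £6.

Market A: pre-tax p* = £54, q* = 331; post-tax q = 321; deadweight loss = £30.
Market B: pre-tax p* = £80, q* = 146; post-tax q = 138; deadweight loss = £24.
Difference: £30 vs £24 → market A is larger by £6.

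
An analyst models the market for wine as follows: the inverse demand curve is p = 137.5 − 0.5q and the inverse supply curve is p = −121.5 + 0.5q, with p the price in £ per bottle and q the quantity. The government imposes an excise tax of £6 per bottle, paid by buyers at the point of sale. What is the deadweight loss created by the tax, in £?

Deadweight loss = £18.

Rewrite in direct form: qd = 275 − 2p and qs = 2p + 243.
Without the tax, 275 − 2p = 2p + 243 gives 4p = 32, so p* = £8 and q* = 259.
With the tax collected from buyers, demand (in seller-price terms) shifts: qd = 275 − 2(p + 6).
Solving gives q = 253 with buyers paying £11 and sellers receiving £5 (the £6 wedge).
Quantity falls by |ΔQ| = |259 − 253| = 6.
DWL = ½ · t · |ΔQ| = ½ · 6 · 6 = £18.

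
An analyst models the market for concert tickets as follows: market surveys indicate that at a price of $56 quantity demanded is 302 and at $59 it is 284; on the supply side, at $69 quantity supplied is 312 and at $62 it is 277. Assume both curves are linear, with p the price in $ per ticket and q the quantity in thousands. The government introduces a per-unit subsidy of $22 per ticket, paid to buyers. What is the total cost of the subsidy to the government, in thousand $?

Government outlay = $7304 thousand.

Demand slope: (284 − 302)/(59 − 56) = -6, so qd = 638 − 6p.
Supply slope: (277 − 312)/(62 − 69) = 5, so qs = 5p − 33.
Without the subsidy, 638 − 6p = 5p − 33 gives 11p = 671, so p* = $61 and q* = 272.
With a per-unit subsidy paid to buyers, each effectively pays p − 22, so demand becomes qd = 638 − 6(p − 22).
Solving gives q = 332 with buyers paying $51 and suppliers receiving $73 (the $22 wedge).
Outlay = t · Q = 22 · 332 = $7304.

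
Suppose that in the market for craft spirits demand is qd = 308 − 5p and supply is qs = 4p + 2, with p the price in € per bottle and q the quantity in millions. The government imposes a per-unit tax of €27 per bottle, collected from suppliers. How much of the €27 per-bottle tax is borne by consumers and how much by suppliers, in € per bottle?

Consumers bear €12 per bottle; suppliers bear €15 per bottle.

Before the tax: set 308 − 5p = 4p + 2 → p* = €34, q* = 138.
With the tax collected from suppliers, supply shifts: qs = 4(p − 27) + 2.
New equilibrium: consumers pay €46, suppliers receive €19, q = 78. (Wedge: pb − ps = 27.)
Burden on consumers: €12; on suppliers: €15. (They sum to €27.)
The less price-elastic side of the market bears the larger share of a per-unit tax.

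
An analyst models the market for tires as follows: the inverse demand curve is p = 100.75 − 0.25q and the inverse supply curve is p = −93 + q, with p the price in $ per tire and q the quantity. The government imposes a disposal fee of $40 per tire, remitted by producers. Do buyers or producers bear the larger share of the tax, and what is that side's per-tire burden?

Producers bear the larger share: $32 per tire.

Inverting to q(p) form: qd = 403 − 4p; qs = p + 93.
Before the tax: set 403 − 4p = p + 93 → p* = $62, q* = 155.
With the tax collected from producers, supply shifts: qs = (p − 40) + 93.
Solving gives q = 123 with buyers paying $70 and producers receiving $30 (the $40 wedge).
Per-tire burden: buyers $8, producers $32.
Producers take the larger share because supply is less price-elastic here (demand slope 4 vs supply slope 1).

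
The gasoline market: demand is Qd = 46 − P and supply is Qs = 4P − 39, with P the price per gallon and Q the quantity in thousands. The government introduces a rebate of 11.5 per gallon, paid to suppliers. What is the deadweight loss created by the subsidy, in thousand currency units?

Without the subsidy, 46 − P = 4P − 39 gives 5P = 85, so P* = 17 and Q* = 29.
With a per-unit subsidy paid to suppliers, each receives P + 11.5 per unit sold, so supply becomes Qs = 4(P + 11.5) − 39.
New equilibrium: buyers pay 7.8, suppliers receive 19.3, Q = 38.2. (Wedge: Pb − Ps = −11.5.)
Quantity rises by |ΔQ| = |29 − 38.2| = 9.2.
DWL = ½ · t · |ΔQ| = ½ · 11.5 · 9.2 = 52.9.

Deadweight loss = 52.9 thousand.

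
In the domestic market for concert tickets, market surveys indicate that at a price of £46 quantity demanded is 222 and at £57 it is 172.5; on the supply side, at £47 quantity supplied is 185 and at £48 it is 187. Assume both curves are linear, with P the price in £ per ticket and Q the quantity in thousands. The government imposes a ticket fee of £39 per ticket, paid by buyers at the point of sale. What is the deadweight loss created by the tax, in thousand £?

Demand slope: (172.5 − 222)/(57 − 46) = -4.5, so Qd = 429 − 4.5P.
Supply slope: (187 − 185)/(48 − 47) = 2, so Qs = 2P + 91.
Without the tax, 429 − 4.5P = 2P + 91 gives 6.5P = 338, so P* = £52 and Q* = 195.
With the tax collected from buyers, demand (in seller-price terms) shifts: Qd = 429 − 4.5(P + 39).
New equilibrium: buyers pay £64, producers receive £25, Q = 141. (Wedge: Pb − Ps = 39.)
Quantity falls by |ΔQ| = |195 − 141| = 54.
DWL = ½ · t · |ΔQ| = ½ · 39 · 54 = £1053.

Deadweight loss = £1053 thousand.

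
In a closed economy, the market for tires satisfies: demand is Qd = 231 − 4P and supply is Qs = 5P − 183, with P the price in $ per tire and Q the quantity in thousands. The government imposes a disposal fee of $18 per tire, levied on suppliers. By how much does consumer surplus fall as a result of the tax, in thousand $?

Consumer surplus falls by $270 thousand.

Without the tax, 231 − 4P = 5P − 183 gives 9P = 414, so P* = $46 and Q* = 47.
With the tax collected from suppliers, supply shifts: Qs = 5(P − 18) − 183.
New equilibrium: consumers pay $56, suppliers receive $38, Q = 7. (Wedge: Pb − Ps = 18.)
ΔCS is the trapezoid between Q = 7 and Q = 47 of height $10: ½ · (47 + 7) · 10 = $270.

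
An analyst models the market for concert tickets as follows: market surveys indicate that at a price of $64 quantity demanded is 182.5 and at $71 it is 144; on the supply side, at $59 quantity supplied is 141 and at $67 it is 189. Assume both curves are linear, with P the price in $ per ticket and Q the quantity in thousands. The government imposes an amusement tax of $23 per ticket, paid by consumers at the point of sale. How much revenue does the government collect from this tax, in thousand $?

Tax revenue = $2553 thousand.

Demand slope: (144 − 182.5)/(71 − 64) = -5.5, so Qd = 534.5 − 5.5P.
Supply slope: (189 − 141)/(67 − 59) = 6, so Qs = 6P − 213.
Without the tax, 534.5 − 5.5P = 6P − 213 gives 11.5P = 747.5, so P* = $65 and Q* = 177.
With the tax collected from consumers, demand (in seller-price terms) shifts: Qd = 534.5 − 5.5(P + 23).
Solving gives Q = 111 with consumers paying $77 and sellers receiving $54 (the $23 wedge).
Revenue = t · Q = 23 · 111 = $2553.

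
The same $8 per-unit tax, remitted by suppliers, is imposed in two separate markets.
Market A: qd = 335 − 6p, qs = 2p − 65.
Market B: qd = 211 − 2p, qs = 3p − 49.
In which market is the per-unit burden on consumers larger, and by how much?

Market B, by $2.8.

Market A: pre-tax p* = $50, q* = 35; post-tax q = 23; per-unit burden on consumers = $2.
Market B: pre-tax p* = $52, q* = 107; post-tax q = 97.4; per-unit burden on consumers = $4.8.
Difference: $2 vs $4.8 → market B is larger by $2.8.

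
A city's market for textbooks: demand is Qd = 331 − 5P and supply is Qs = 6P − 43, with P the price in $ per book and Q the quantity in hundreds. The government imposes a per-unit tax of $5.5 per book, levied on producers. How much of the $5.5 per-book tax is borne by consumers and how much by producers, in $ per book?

Consumers bear $3 per book; producers bear $2.5 per book.

Without the tax, 331 − 5P = 6P − 43 gives 11P = 374, so P* = $34 and Q* = 161.
With the tax collected from producers, supply shifts: Qs = 6(P − 5.5) − 43.
New equilibrium: consumers pay $37, producers receive $31.5, Q = 146. (Wedge: Pb − Ps = 5.5.)
Burden on consumers: $3; on producers: $2.5. (They sum to $5.5.)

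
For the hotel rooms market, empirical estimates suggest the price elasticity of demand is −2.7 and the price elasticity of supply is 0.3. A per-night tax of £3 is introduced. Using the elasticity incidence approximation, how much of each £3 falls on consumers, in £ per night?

Consumers bear ≈ £0.3 per night.

Incidence ratio: consumers' share ≈ εs / (εs + |εd|) = 0.3 / (0.3 + 2.7) = 0.1.
So consumers bear ≈ 0.1 × £3 = £0.3; producers bear £2.7.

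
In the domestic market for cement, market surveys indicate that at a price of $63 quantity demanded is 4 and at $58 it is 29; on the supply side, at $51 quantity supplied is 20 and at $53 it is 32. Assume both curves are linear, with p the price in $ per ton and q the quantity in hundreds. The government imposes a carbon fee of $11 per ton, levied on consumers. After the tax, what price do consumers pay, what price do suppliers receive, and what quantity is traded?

Demand slope: (29 − 4)/(58 − 63) = -5, so qd = 319 − 5p.
Supply slope: (32 − 20)/(53 − 51) = 6, so qs = 6p − 286.
Without the tax, 319 − 5p = 6p − 286 gives 11p = 605, so p* = $55 and q* = 44.
With the tax collected from consumers, demand (in seller-price terms) shifts: qd = 319 − 5(p + 11).
Solving gives q = 14 with consumers paying $61 and suppliers receiving $50 (the $11 wedge).

Consumers pay $61; suppliers receive $50; quantity = 14.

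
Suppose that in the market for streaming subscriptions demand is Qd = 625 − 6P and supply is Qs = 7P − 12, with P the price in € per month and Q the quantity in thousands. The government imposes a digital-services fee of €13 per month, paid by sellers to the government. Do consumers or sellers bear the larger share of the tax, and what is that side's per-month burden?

Without the tax, 625 − 6P = 7P − 12 gives 13P = 637, so P* = €49 and Q* = 331.
With the tax collected from sellers, supply shifts: Qs = 7(P − 13) − 12.
Solving gives Q = 289 with consumers paying €56 and sellers receiving €43 (the €13 wedge).
Per-month burden: consumers €7, sellers €6.
Consumers take the larger share because demand is less price-elastic here (demand slope 6 vs supply slope 7).

Consumers bear the larger share: €7 per month.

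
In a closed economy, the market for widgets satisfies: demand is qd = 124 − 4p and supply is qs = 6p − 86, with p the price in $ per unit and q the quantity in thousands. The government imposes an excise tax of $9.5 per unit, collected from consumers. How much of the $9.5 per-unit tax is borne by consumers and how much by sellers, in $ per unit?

Consumers bear $5.7 per unit; sellers bear $3.8 per unit.

Without the tax, 124 − 4p = 6p − 86 gives 10p = 210, so p* = $21 and q* = 40.
With the tax collected from consumers, demand (in seller-price terms) shifts: qd = 124 − 4(p + 9.5).
New equilibrium: consumers pay $26.7, sellers receive $17.2, q = 17.2. (Wedge: pb − ps = 9.5.)
Burden on consumers: $5.7; on sellers: $3.8. (They sum to $9.5.)
The less price-elastic side of the market bears the larger share of a per-unit tax.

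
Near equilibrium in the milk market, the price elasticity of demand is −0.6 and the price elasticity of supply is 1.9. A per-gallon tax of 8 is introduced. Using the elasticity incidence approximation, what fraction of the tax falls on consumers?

Incidence ratio: consumers' share ≈ εs / (εs + |εd|) = 1.9 / (1.9 + 0.6) = 0.76.
Supply is the more elastic side, so consumers bear the larger share.

Consumers' share ≈ 0.76.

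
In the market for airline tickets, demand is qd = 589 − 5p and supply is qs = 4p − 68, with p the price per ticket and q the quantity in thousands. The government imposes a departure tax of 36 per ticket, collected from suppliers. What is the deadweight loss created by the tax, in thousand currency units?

Deadweight loss = 1440 thousand.

Before the tax: set 589 − 5p = 4p − 68 → p* = 73, q* = 224.
With the tax collected from suppliers, supply shifts: qs = 4(p − 36) − 68.
Solving gives q = 144 with buyers paying 89 and suppliers receiving 53 (the 36 wedge).
Quantity falls by |ΔQ| = |224 − 144| = 80.
DWL = ½ · t · |ΔQ| = ½ · 36 · 80 = 1440.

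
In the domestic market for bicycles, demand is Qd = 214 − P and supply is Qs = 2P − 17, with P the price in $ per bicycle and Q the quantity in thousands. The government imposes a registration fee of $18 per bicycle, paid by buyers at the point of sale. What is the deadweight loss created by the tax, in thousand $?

Before the tax: set 214 − P = 2P − 17 → P* = $77, Q* = 137.
With the tax collected from buyers, demand (in seller-price terms) shifts: Qd = 214 − (P + 18).
New equilibrium: buyers pay $89, sellers receive $71, Q = 125. (Wedge: Pb − Ps = 18.)
Quantity falls by |ΔQ| = |137 − 125| = 12.
DWL = ½ · t · |ΔQ| = ½ · 18 · 12 = $108.

Deadweight loss = $108 thousand.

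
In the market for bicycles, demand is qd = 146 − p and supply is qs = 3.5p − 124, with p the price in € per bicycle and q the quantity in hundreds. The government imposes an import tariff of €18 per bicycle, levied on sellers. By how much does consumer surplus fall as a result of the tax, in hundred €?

Before the tax: set 146 − p = 3.5p − 124 → p* = €60, q* = 86.
With the tax collected from sellers, supply shifts: qs = 3.5(p − 18) − 124.
New equilibrium: consumers pay €74, sellers receive €56, q = 72. (Wedge: pb − ps = 18.)
ΔCS is the trapezoid between Q = 72 and Q = 86 of height €14: ½ · (86 + 72) · 14 = €1106.

Consumer surplus falls by €1106 hundred.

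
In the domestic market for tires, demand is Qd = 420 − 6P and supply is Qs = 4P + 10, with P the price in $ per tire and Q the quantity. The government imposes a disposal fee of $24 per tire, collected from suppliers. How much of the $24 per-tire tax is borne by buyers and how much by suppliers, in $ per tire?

Before the tax: set 420 − 6P = 4P + 10 → P* = $41, Q* = 174.
With the tax collected from suppliers, supply shifts: Qs = 4(P − 24) + 10.
Solving gives Q = 116.4 with buyers paying $50.6 and suppliers receiving $26.6 (the $24 wedge).
Burden on buyers: $9.6; on suppliers: $14.4. (They sum to $24.)
The less price-elastic side of the market bears the larger share of a per-unit tax.

Buyers bear $9.6 per tire; suppliers bear $14.4 per tire.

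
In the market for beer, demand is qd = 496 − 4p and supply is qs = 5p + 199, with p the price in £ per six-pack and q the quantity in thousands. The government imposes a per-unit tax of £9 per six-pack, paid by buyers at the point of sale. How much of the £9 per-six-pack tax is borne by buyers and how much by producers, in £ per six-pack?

Before the tax: set 496 − 4p = 5p + 199 → p* = £33, q* = 364.
With the tax collected from buyers, demand (in seller-price terms) shifts: qd = 496 − 4(p + 9).
Solving gives q = 344 with buyers paying £38 and producers receiving £29 (the £9 wedge).
Burden on buyers: £5; on producers: £4. (They sum to £9.)
The less price-elastic side of the market bears the larger share of a per-unit tax.

Buyers bear £5 per six-pack; producers bear £4 per six-pack.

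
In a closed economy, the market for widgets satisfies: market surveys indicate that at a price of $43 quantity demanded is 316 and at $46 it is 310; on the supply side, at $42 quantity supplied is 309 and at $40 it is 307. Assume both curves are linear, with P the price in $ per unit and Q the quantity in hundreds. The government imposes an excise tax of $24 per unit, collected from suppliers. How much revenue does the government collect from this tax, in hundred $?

Tax revenue = $7104 hundred.

Demand slope: (310 − 316)/(46 − 43) = -2, so Qd = 402 − 2P.
Supply slope: (307 − 309)/(40 − 42) = 1, so Qs = P + 267.
Before the tax: set 402 − 2P = P + 267 → P* = $45, Q* = 312.
With the tax collected from suppliers, supply shifts: Qs = (P − 24) + 267.
Solving gives Q = 296 with buyers paying $53 and suppliers receiving $29 (the $24 wedge).
Revenue = t · Q = 24 · 296 = $7104.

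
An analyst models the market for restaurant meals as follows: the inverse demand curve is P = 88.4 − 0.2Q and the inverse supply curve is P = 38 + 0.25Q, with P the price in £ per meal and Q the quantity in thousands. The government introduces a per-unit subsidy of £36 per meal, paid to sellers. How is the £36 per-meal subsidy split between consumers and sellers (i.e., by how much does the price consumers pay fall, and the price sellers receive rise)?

Consumers gain £16 per meal; sellers gain £20 per meal.

Inverting to Q(P) form: Qd = 442 − 5P; Qs = 4P − 152.
Without the subsidy, 442 − 5P = 4P − 152 gives 9P = 594, so P* = £66 and Q* = 112.
With a per-unit subsidy paid to sellers, each receives P + 36 per unit sold, so supply becomes Qs = 4(P + 36) − 152.
New equilibrium: consumers pay £50, sellers receive £86, Q = 192. (Wedge: Pb − Ps = −36.)
Gain to consumers: £16; to sellers: £20. (They sum to £36.)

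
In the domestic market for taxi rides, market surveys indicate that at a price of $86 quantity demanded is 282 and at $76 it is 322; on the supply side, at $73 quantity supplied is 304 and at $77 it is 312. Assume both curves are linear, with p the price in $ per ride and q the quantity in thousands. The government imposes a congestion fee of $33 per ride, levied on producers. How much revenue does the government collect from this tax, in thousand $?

Tax revenue = $8910 thousand.

Demand slope: (322 − 282)/(76 − 86) = -4, so qd = 626 − 4p.
Supply slope: (312 − 304)/(77 − 73) = 2, so qs = 2p + 158.
Without the tax, 626 − 4p = 2p + 158 gives 6p = 468, so p* = $78 and q* = 314.
With the tax collected from producers, supply shifts: qs = 2(p − 33) + 158.
Solving gives q = 270 with buyers paying $89 and producers receiving $56 (the $33 wedge).
Revenue = t · Q = 33 · 270 = $8910.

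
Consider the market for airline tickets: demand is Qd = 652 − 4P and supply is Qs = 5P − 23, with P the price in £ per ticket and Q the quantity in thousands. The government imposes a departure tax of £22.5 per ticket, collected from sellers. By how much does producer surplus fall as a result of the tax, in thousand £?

Before the tax: set 652 − 4P = 5P − 23 → P* = £75, Q* = 352.
With the tax collected from sellers, supply shifts: Qs = 5(P − 22.5) − 23.
New equilibrium: consumers pay £87.5, sellers receive £65, Q = 302. (Wedge: Pb − Ps = 22.5.)
ΔPS is the trapezoid between Q = 302 and Q = 352 of height £10: ½ · (352 + 302) · 10 = £3270.

Producer surplus falls by £3270 thousand.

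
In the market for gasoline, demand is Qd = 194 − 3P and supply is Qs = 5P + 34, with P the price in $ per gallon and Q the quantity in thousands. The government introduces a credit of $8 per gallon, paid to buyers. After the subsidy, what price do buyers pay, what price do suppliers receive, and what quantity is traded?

Before the subsidy: set 194 − 3P = 5P + 34 → P* = $20, Q* = 134.
With a per-unit subsidy paid to buyers, each effectively pays P − 8, so demand becomes Qd = 194 − 3(P − 8).
New equilibrium: buyers pay $15, suppliers receive $23, Q = 149. (Wedge: Pb − Ps = −8.)

Buyers pay $15; suppliers receive $23; quantity = 149.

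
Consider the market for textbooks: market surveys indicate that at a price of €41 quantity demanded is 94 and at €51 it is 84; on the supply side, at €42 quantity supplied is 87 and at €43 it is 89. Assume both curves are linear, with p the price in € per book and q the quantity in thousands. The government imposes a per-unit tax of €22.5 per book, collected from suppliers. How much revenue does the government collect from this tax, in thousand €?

Tax revenue = €1710 thousand.

Demand slope: (84 − 94)/(51 − 41) = -1, so qd = 135 − p.
Supply slope: (89 − 87)/(43 − 42) = 2, so qs = 2p + 3.
Before the tax: set 135 − p = 2p + 3 → p* = €44, q* = 91.
With the tax collected from suppliers, supply shifts: qs = 2(p − 22.5) + 3.
New equilibrium: buyers pay €59, suppliers receive €36.5, q = 76. (Wedge: pb − ps = 22.5.)
Revenue = t · Q = 22.5 · 76 = €1710.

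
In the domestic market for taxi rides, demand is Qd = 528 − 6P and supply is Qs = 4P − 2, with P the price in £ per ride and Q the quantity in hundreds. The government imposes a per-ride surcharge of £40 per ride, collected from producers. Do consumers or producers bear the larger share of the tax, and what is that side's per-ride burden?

Without the tax, 528 − 6P = 4P − 2 gives 10P = 530, so P* = £53 and Q* = 210.
With the tax collected from producers, supply shifts: Qs = 4(P − 40) − 2.
New equilibrium: consumers pay £69, producers receive £29, Q = 114. (Wedge: Pb − Ps = 40.)
Per-ride burden: consumers £16, producers £24.
Producers take the larger share because supply is less price-elastic here (demand slope 6 vs supply slope 4).
The less price-elastic side of the market bears the larger share of a per-unit tax.

Producers bear the larger share: £24 per ride.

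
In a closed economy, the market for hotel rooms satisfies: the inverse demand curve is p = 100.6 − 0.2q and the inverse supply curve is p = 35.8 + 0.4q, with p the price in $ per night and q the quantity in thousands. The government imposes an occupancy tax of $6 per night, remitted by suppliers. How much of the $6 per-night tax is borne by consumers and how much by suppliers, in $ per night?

Consumers bear $2 per night; suppliers bear $4 per night.

Inverting to q(p) form: qd = 503 − 5p; qs = 2.5p − 89.5.
Before the tax: set 503 − 5p = 2.5p − 89.5 → p* = $79, q* = 108.
With the tax collected from suppliers, supply shifts: qs = 2.5(p − 6) − 89.5.
New equilibrium: consumers pay $81, suppliers receive $75, q = 98. (Wedge: pb − ps = 6.)
Burden on consumers: $2; on suppliers: $4. (They sum to $6.)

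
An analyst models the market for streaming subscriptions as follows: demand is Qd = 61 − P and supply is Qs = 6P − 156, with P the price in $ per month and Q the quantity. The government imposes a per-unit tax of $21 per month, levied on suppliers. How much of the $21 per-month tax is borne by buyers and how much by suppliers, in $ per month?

Buyers bear $18 per month; suppliers bear $3 per month.

Without the tax, 61 − P = 6P − 156 gives 7P = 217, so P* = $31 and Q* = 30.
With the tax collected from suppliers, supply shifts: Qs = 6(P − 21) − 156.
New equilibrium: buyers pay $49, suppliers receive $28, Q = 12. (Wedge: Pb − Ps = 21.)
Burden on buyers: $18; on suppliers: $3. (They sum to $21.)
The less price-elastic side of the market bears the larger share of a per-unit tax.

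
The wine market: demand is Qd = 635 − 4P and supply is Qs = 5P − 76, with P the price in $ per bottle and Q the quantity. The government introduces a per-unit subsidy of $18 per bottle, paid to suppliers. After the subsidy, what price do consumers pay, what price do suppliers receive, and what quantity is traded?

Consumers pay $69; suppliers receive $87; quantity = 359.

Without the subsidy, 635 − 4P = 5P − 76 gives 9P = 711, so P* = $79 and Q* = 319.
With a per-unit subsidy paid to suppliers, each receives P + 18 per unit sold, so supply becomes Qs = 5(P + 18) − 76.
New equilibrium: consumers pay $69, suppliers receive $87, Q = 359. (Wedge: Pb − Ps = −18.)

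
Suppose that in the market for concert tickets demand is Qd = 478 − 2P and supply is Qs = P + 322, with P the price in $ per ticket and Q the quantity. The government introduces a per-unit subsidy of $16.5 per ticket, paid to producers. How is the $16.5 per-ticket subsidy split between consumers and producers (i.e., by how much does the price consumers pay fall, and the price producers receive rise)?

Before the subsidy: set 478 − 2P = P + 322 → P* = $52, Q* = 374.
With a per-unit subsidy paid to producers, each receives P + 16.5 per unit sold, so supply becomes Qs = (P + 16.5) + 322.
Solving gives Q = 385 with consumers paying $46.5 and producers receiving $63 (the $16.5 wedge).
Gain to consumers: $5.5; to producers: $11. (They sum to $16.5.)

Consumers gain $5.5 per ticket; producers gain $11 per ticket.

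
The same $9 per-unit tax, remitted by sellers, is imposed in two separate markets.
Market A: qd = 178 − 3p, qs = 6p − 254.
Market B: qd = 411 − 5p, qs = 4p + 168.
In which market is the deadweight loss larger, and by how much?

Market B, by $9.

Market A: pre-tax p* = $48, q* = 34; post-tax q = 16; deadweight loss = $81.
Market B: pre-tax p* = $27, q* = 276; post-tax q = 256; deadweight loss = $90.
Difference: $81 vs $90 → market B is larger by $9.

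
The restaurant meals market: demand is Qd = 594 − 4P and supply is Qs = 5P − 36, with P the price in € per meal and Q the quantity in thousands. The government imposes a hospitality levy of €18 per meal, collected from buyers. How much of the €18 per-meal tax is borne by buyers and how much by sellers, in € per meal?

Buyers bear €10 per meal; sellers bear €8 per meal.

Before the tax: set 594 − 4P = 5P − 36 → P* = €70, Q* = 314.
With the tax collected from buyers, demand (in seller-price terms) shifts: Qd = 594 − 4(P + 18).
Solving gives Q = 274 with buyers paying €80 and sellers receiving €62 (the €18 wedge).
Burden on buyers: €10; on sellers: €8. (They sum to €18.)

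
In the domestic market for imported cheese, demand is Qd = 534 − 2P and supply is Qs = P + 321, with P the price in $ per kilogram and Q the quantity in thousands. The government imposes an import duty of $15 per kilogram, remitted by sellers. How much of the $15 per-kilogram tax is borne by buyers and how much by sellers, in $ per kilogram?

Buyers bear $5 per kilogram; sellers bear $10 per kilogram.

Without the tax, 534 − 2P = P + 321 gives 3P = 213, so P* = $71 and Q* = 392.
With the tax collected from sellers, supply shifts: Qs = (P − 15) + 321.
Solving gives Q = 382 with buyers paying $76 and sellers receiving $61 (the $15 wedge).
Burden on buyers: $5; on sellers: $10. (They sum to $15.)
The less price-elastic side of the market bears the larger share of a per-unit tax.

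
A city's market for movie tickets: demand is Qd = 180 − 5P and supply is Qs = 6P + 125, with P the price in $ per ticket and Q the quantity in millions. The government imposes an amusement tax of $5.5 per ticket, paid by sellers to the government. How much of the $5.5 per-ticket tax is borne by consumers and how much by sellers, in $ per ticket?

Before the tax: set 180 − 5P = 6P + 125 → P* = $5, Q* = 155.
With the tax collected from sellers, supply shifts: Qs = 6(P − 5.5) + 125.
New equilibrium: consumers pay $8, sellers receive $2.5, Q = 140. (Wedge: Pb − Ps = 5.5.)
Burden on consumers: $3; on sellers: $2.5. (They sum to $5.5.)

Consumers bear $3 per ticket; sellers bear $2.5 per ticket.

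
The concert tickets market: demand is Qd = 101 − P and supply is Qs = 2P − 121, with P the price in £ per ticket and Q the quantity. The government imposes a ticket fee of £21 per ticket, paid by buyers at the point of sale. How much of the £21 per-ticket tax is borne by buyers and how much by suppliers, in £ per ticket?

Buyers bear £14 per ticket; suppliers bear £7 per ticket.

Without the tax, 101 − P = 2P − 121 gives 3P = 222, so P* = £74 and Q* = 27.
With the tax collected from buyers, demand (in seller-price terms) shifts: Qd = 101 − (P + 21).
New equilibrium: buyers pay £88, suppliers receive £67, Q = 13. (Wedge: Pb − Ps = 21.)
Burden on buyers: £14; on suppliers: £7. (They sum to £21.)
The less price-elastic side of the market bears the larger share of a per-unit tax.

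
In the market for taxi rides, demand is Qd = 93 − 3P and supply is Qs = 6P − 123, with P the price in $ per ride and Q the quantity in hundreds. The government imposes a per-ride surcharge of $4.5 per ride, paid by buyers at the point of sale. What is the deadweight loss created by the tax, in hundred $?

Deadweight loss = $20.25 hundred.

Without the tax, 93 − 3P = 6P − 123 gives 9P = 216, so P* = $24 and Q* = 21.
With the tax collected from buyers, demand (in seller-price terms) shifts: Qd = 93 − 3(P + 4.5).
Solving gives Q = 12 with buyers paying $27 and producers receiving $22.5 (the $4.5 wedge).
Quantity falls by |ΔQ| = |21 − 12| = 9.
DWL = ½ · t · |ΔQ| = ½ · 4.5 · 9 = $20.25.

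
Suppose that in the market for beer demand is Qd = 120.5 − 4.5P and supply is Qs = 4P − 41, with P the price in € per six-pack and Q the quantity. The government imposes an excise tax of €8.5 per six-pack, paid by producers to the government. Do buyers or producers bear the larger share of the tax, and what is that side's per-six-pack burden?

Before the tax: set 120.5 − 4.5P = 4P − 41 → P* = €19, Q* = 35.
With the tax collected from producers, supply shifts: Qs = 4(P − 8.5) − 41.
New equilibrium: buyers pay €23, producers receive €14.5, Q = 17. (Wedge: Pb − Ps = 8.5.)
Per-six-pack burden: buyers €4, producers €4.5.
Producers take the larger share because supply is less price-elastic here (demand slope 4.5 vs supply slope 4).

Producers bear the larger share: €4.5 per six-pack.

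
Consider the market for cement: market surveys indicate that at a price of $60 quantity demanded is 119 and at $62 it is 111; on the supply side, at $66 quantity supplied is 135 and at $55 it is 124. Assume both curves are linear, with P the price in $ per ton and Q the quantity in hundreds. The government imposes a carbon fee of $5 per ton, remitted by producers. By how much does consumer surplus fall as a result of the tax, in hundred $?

Consumer surplus falls by $125 hundred.

Demand slope: (111 − 119)/(62 − 60) = -4, so Qd = 359 − 4P.
Supply slope: (124 − 135)/(55 − 66) = 1, so Qs = P + 69.
Without the tax, 359 − 4P = P + 69 gives 5P = 290, so P* = $58 and Q* = 127.
With the tax collected from producers, supply shifts: Qs = (P − 5) + 69.
Solving gives Q = 123 with buyers paying $59 and producers receiving $54 (the $5 wedge).
ΔCS is the trapezoid between Q = 123 and Q = 127 of height $1: ½ · (127 + 123) · 1 = $125.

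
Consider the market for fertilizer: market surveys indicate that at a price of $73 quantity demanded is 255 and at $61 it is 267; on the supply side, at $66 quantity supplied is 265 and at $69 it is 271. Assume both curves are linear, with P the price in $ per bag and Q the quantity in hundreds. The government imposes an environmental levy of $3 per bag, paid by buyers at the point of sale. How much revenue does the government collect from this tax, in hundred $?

Demand slope: (267 − 255)/(61 − 73) = -1, so Qd = 328 − P.
Supply slope: (271 − 265)/(69 − 66) = 2, so Qs = 2P + 133.
Without the tax, 328 − P = 2P + 133 gives 3P = 195, so P* = $65 and Q* = 263.
With the tax collected from buyers, demand (in seller-price terms) shifts: Qd = 328 − (P + 3).
New equilibrium: buyers pay $67, suppliers receive $64, Q = 261. (Wedge: Pb − Ps = 3.)
Revenue = t · Q = 3 · 261 = $783.

Tax revenue = $783 hundred.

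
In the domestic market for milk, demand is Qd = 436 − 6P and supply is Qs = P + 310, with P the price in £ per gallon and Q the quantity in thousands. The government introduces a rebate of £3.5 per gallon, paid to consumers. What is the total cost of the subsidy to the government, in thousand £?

Without the subsidy, 436 − 6P = P + 310 gives 7P = 126, so P* = £18 and Q* = 328.
With a per-unit subsidy paid to consumers, each effectively pays P − 3.5, so demand becomes Qd = 436 − 6(P − 3.5).
New equilibrium: consumers pay £17.5, suppliers receive £21, Q = 331. (Wedge: Pb − Ps = −3.5.)
Outlay = t · Q = 3.5 · 331 = £1158.5.

Government outlay = £1158.5 thousand.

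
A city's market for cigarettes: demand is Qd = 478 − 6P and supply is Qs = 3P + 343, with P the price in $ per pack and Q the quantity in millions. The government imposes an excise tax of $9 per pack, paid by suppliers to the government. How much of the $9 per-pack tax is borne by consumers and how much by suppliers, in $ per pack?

Before the tax: set 478 − 6P = 3P + 343 → P* = $15, Q* = 388.
With the tax collected from suppliers, supply shifts: Qs = 3(P − 9) + 343.
Solving gives Q = 370 with consumers paying $18 and suppliers receiving $9 (the $9 wedge).
Burden on consumers: $3; on suppliers: $6. (They sum to $9.)
The less price-elastic side of the market bears the larger share of a per-unit tax.

Consumers bear $3 per pack; suppliers bear $6 per pack.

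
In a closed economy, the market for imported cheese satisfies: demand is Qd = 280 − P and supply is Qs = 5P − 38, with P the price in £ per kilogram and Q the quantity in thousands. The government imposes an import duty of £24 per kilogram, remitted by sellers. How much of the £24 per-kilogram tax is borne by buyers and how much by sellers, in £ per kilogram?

Without the tax, 280 − P = 5P − 38 gives 6P = 318, so P* = £53 and Q* = 227.
With the tax collected from sellers, supply shifts: Qs = 5(P − 24) − 38.
Solving gives Q = 207 with buyers paying £73 and sellers receiving £49 (the £24 wedge).
Burden on buyers: £20; on sellers: £4. (They sum to £24.)

Buyers bear £20 per kilogram; sellers bear £4 per kilogram.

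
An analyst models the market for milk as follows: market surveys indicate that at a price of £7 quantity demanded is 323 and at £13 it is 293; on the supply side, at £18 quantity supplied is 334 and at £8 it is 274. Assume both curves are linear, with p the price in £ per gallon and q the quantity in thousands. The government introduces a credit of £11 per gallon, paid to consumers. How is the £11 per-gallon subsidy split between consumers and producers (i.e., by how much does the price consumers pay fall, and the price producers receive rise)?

Consumers gain £6 per gallon; producers gain £5 per gallon.

Demand slope: (293 − 323)/(13 − 7) = -5, so qd = 358 − 5p.
Supply slope: (274 − 334)/(8 − 18) = 6, so qs = 6p + 226.
Before the subsidy: set 358 − 5p = 6p + 226 → p* = £12, q* = 298.
With a per-unit subsidy paid to consumers, each effectively pays p − 11, so demand becomes qd = 358 − 5(p − 11).
Solving gives q = 328 with consumers paying £6 and producers receiving £17 (the £11 wedge).
Gain to consumers: £6; to producers: £5. (They sum to £11.)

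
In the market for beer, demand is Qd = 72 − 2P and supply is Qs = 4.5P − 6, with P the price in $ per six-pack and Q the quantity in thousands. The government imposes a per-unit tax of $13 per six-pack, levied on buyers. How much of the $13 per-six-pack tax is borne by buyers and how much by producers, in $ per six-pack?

Buyers bear $9 per six-pack; producers bear $4 per six-pack.

Without the tax, 72 − 2P = 4.5P − 6 gives 6.5P = 78, so P* = $12 and Q* = 48.
With the tax collected from buyers, demand (in seller-price terms) shifts: Qd = 72 − 2(P + 13).
Solving gives Q = 30 with buyers paying $21 and producers receiving $8 (the $13 wedge).
Burden on buyers: $9; on producers: $4. (They sum to $13.)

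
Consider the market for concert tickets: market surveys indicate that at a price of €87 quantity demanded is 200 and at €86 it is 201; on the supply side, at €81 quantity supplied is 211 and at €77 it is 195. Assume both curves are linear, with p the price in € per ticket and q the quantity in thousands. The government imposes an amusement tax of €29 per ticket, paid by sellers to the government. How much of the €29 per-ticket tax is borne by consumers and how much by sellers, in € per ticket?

Demand slope: (201 − 200)/(86 − 87) = -1, so qd = 287 − p.
Supply slope: (195 − 211)/(77 − 81) = 4, so qs = 4p − 113.
Before the tax: set 287 − p = 4p − 113 → p* = €80, q* = 207.
With the tax collected from sellers, supply shifts: qs = 4(p − 29) − 113.
New equilibrium: consumers pay €103.2, sellers receive €74.2, q = 183.8. (Wedge: pb − ps = 29.)
Burden on consumers: €23.2; on sellers: €5.8. (They sum to €29.)

Consumers bear €23.2 per ticket; sellers bear €5.8 per ticket.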